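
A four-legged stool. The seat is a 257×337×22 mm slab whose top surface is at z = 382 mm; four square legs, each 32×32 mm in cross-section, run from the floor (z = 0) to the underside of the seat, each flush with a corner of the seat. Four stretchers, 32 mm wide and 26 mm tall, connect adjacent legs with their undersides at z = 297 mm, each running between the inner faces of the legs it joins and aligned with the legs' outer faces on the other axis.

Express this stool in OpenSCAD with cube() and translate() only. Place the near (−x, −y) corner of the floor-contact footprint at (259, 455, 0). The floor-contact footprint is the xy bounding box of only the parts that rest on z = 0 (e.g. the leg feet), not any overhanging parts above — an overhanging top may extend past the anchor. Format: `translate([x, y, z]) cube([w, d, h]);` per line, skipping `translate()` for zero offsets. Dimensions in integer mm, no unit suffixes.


// leg_h = 382 - 22 = 360
// stretcher span = 257 - 2*32 = 193
translate([259, 455, 360]) cube([257, 337, 22]);
translate([259, 455, 0]) cube([32, 32, 360]);
translate([484, 455, 0]) cube([32, 32, 360]);
translate([259, 760, 0]) cube([32, 32, 360]);
translate([484, 760, 0]) cube([32, 32, 360]);
translate([291, 455, 297]) cube([193, 32, 26]);
translate([291, 760, 297]) cube([193, 32, 26]);
translate([259, 487, 297]) cube([32, 273, 26]);
translate([484, 487, 297]) cube([32, 273, 26]);


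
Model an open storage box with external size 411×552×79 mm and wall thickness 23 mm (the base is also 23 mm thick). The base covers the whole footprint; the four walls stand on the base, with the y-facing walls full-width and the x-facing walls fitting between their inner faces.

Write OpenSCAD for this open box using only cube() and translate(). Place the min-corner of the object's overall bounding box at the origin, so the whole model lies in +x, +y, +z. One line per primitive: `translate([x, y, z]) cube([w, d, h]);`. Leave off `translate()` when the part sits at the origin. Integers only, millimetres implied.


cube([411, 552, 23]);
translate([0, 0, 23]) cube([411, 23, 56]);
translate([0, 529, 23]) cube([411, 23, 56]);
translate([0, 23, 23]) cube([23, 506, 56]);
translate([388, 23, 23]) cube([23, 506, 56]);


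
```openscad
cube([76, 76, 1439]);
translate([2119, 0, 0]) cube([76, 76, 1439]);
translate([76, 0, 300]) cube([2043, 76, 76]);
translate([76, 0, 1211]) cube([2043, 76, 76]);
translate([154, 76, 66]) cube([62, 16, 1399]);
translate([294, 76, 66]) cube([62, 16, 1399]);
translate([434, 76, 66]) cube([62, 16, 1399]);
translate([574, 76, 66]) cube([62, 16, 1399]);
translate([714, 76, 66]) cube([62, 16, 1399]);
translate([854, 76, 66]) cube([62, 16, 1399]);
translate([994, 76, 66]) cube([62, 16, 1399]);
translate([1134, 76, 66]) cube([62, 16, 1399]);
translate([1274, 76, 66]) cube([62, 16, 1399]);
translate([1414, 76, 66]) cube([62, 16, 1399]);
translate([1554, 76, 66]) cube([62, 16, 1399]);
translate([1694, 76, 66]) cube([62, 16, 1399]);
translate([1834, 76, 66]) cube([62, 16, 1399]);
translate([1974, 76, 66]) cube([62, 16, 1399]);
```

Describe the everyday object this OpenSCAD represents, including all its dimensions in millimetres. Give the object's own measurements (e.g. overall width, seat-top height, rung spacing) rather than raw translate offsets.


A fence section. Two 76×76 mm posts, 1439 mm tall, stand on the floor with a clear span of 2043 mm between their inner faces. Two horizontal rails of 76×76 mm section span the gap between the posts with their undersides at z = 300 mm and z = 1211 mm, flush with the posts' −y face. 14 pickets, each 62 mm wide, 16 mm thick and 1399 mm tall, are fixed to the +y face of the rails with their bottoms at z = 66 mm, spaced across the span with a 78 mm gap after the −x post and between neighbouring pickets, with 83 mm left before the +x post.


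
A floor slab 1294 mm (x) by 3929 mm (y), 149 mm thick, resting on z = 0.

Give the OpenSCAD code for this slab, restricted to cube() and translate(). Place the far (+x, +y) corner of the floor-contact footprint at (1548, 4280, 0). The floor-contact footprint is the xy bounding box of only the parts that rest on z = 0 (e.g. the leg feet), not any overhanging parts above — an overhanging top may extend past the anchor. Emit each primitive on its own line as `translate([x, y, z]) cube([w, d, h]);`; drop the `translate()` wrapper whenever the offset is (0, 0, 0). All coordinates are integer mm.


translate([254, 351, 0]) cube([1294, 3929, 149]);


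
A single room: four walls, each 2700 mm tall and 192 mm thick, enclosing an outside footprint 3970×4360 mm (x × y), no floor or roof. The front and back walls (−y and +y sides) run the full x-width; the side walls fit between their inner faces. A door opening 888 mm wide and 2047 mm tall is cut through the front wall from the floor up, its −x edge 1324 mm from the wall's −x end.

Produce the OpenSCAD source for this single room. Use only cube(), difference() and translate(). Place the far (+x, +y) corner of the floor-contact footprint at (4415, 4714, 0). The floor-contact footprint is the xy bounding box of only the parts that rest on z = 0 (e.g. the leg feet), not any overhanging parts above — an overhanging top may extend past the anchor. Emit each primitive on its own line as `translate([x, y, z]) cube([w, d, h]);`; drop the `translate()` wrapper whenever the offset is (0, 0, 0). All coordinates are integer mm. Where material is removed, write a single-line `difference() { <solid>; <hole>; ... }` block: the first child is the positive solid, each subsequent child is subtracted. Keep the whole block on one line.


difference() { translate([445, 354, 0]) cube([3970, 192, 2700]); translate([1769, 354, 0]) cube([888, 192, 2047]); }
translate([445, 4522, 0]) cube([3970, 192, 2700]);
translate([445, 546, 0]) cube([192, 3976, 2700]);
translate([4223, 546, 0]) cube([192, 3976, 2700]);


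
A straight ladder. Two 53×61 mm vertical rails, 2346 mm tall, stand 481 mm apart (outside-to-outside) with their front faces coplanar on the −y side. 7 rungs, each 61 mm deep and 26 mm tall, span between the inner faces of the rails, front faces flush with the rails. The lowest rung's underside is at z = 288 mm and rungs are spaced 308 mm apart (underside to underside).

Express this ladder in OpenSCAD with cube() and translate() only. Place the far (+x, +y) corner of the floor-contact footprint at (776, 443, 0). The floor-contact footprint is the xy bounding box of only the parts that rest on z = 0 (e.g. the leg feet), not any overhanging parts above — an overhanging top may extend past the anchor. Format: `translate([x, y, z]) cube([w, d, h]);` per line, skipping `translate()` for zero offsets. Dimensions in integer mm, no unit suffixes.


translate([295, 382, 0]) cube([53, 61, 2346]);
translate([723, 382, 0]) cube([53, 61, 2346]);
translate([348, 382, 288]) cube([375, 61, 26]);
translate([348, 382, 596]) cube([375, 61, 26]);
translate([348, 382, 904]) cube([375, 61, 26]);
translate([348, 382, 1212]) cube([375, 61, 26]);
translate([348, 382, 1520]) cube([375, 61, 26]);
translate([348, 382, 1828]) cube([375, 61, 26]);
translate([348, 382, 2136]) cube([375, 61, 26]);


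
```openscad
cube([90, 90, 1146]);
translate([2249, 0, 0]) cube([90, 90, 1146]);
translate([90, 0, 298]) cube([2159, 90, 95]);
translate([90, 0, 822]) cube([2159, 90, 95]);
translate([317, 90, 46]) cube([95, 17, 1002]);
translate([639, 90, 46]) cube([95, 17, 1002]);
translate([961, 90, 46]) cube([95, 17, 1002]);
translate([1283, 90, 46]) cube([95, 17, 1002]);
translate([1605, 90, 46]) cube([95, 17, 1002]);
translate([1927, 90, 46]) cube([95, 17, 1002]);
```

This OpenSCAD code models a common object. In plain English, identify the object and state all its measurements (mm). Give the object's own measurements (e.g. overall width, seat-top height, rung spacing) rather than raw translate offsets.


A fence section. Two 90×90 mm posts, 1146 mm tall, stand on the floor with a clear span of 2159 mm between their inner faces. Two horizontal rails of 90×95 mm section span the gap between the posts with their undersides at z = 298 mm and z = 822 mm, flush with the posts' −y face. 6 pickets, each 95 mm wide, 17 mm thick and 1002 mm tall, are fixed to the +y face of the rails with their bottoms at z = 46 mm, spaced across the span with a 227 mm gap after the −x post and between neighbouring pickets and before the +x post.


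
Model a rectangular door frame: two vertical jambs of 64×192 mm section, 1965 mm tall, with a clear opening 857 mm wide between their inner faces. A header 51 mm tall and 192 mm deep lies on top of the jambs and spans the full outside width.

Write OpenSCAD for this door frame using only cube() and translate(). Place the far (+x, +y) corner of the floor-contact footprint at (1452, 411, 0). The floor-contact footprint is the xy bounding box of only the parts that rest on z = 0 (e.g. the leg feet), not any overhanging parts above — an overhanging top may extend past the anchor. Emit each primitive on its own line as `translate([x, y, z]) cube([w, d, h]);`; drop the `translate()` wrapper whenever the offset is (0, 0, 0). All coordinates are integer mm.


translate([467, 219, 0]) cube([64, 192, 1965]);
translate([1388, 219, 0]) cube([64, 192, 1965]);
translate([467, 219, 1965]) cube([985, 192, 51]);


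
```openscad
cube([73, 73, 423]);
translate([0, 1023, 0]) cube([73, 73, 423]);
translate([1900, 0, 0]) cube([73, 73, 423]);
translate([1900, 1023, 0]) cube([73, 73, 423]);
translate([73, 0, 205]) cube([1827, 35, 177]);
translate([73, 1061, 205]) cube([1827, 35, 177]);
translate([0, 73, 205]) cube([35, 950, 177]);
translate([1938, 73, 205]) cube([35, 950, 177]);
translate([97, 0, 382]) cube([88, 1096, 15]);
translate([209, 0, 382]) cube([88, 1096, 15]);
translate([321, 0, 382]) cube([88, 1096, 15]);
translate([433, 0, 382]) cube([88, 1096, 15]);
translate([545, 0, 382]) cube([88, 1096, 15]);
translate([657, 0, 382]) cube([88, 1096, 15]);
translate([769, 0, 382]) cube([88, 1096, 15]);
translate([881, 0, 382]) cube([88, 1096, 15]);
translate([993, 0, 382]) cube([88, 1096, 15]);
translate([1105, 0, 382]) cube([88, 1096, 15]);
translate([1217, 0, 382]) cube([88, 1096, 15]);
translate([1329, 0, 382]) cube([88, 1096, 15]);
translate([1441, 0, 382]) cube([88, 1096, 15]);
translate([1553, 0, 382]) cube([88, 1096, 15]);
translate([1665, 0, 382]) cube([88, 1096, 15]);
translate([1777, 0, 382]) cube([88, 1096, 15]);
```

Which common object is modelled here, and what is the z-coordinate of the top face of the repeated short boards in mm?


A bed frame. The slat-top height is 397 mm.

Four posts, four rails, and a row of slats — a bed frame. Slats sit on the rails at z = 205 + 177 = 382; with slat thickness 15, the top is 397 mm.


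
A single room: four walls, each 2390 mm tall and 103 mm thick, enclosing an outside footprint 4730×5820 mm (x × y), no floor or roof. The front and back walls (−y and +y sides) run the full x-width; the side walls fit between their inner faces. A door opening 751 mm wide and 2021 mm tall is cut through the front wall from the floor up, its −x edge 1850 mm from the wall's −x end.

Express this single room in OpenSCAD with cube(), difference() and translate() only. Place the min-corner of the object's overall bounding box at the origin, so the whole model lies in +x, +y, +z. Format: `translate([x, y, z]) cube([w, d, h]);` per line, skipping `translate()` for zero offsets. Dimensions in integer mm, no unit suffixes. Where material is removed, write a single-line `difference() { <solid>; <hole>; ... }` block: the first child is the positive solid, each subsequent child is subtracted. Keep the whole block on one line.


difference() { cube([4730, 103, 2390]); translate([1850, 0, 0]) cube([751, 103, 2021]); }
translate([0, 5717, 0]) cube([4730, 103, 2390]);
translate([0, 103, 0]) cube([103, 5614, 2390]);
translate([4627, 103, 0]) cube([103, 5614, 2390]);


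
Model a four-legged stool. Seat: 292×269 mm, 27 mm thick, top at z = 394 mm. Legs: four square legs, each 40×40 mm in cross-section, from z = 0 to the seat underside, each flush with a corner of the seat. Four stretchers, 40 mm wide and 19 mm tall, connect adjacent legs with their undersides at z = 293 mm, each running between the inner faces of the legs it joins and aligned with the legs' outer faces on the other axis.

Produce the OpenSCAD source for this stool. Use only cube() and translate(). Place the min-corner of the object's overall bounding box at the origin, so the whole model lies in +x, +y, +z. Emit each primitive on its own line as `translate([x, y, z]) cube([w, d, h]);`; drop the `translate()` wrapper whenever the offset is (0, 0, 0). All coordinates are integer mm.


translate([0, 0, 367]) cube([292, 269, 27]);
cube([40, 40, 367]);
translate([252, 0, 0]) cube([40, 40, 367]);
translate([0, 229, 0]) cube([40, 40, 367]);
translate([252, 229, 0]) cube([40, 40, 367]);
translate([40, 0, 293]) cube([212, 40, 19]);
translate([40, 229, 293]) cube([212, 40, 19]);
translate([0, 40, 293]) cube([40, 189, 19]);
translate([252, 40, 293]) cube([40, 189, 19]);


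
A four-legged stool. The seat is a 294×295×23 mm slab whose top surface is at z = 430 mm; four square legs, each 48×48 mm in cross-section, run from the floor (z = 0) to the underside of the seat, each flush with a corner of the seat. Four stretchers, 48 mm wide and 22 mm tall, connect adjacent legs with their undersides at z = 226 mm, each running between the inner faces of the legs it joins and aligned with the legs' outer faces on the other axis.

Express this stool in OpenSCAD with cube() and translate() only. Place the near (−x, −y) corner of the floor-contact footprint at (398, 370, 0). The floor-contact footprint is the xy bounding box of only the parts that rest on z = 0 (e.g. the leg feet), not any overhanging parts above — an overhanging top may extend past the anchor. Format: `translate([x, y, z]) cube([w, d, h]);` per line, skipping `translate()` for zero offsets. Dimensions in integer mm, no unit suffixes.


translate([398, 370, 407]) cube([294, 295, 23]);
translate([398, 370, 0]) cube([48, 48, 407]);
translate([644, 370, 0]) cube([48, 48, 407]);
translate([398, 617, 0]) cube([48, 48, 407]);
translate([644, 617, 0]) cube([48, 48, 407]);
translate([446, 370, 226]) cube([198, 48, 22]);
translate([446, 617, 226]) cube([198, 48, 22]);
translate([398, 418, 226]) cube([48, 199, 22]);
translate([644, 418, 226]) cube([48, 199, 22]);


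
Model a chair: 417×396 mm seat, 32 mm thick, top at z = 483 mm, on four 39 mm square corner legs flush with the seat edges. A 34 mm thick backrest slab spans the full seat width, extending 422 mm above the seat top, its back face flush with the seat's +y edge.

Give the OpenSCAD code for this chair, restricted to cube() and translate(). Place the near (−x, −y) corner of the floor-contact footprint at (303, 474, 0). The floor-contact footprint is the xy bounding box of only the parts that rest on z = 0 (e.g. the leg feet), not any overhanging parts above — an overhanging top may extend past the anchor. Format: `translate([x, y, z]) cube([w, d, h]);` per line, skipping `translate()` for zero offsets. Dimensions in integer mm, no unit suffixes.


// leg_h = 483 - 32 = 451
translate([303, 474, 451]) cube([417, 396, 32]);
translate([303, 474, 0]) cube([39, 39, 451]);
translate([681, 474, 0]) cube([39, 39, 451]);
translate([303, 831, 0]) cube([39, 39, 451]);
translate([681, 831, 0]) cube([39, 39, 451]);
translate([303, 836, 483]) cube([417, 34, 422]);


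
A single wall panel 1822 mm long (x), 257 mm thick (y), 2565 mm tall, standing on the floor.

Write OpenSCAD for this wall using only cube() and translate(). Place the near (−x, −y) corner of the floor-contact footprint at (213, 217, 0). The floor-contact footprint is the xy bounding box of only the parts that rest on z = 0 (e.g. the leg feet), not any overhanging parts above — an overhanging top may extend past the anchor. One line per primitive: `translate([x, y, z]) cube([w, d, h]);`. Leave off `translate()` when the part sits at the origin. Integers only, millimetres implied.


translate([213, 217, 0]) cube([1822, 257, 2565]);


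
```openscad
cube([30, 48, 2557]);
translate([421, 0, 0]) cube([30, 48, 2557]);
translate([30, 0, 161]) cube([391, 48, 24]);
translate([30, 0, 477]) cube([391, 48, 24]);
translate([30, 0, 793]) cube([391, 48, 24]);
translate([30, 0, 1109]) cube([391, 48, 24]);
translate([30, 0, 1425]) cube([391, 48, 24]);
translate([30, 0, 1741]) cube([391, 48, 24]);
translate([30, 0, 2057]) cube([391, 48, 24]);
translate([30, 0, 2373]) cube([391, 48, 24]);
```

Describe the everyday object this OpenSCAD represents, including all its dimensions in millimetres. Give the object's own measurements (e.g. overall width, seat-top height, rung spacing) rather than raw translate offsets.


A straight ladder. Two 30×48 mm vertical rails, 2557 mm tall, stand 451 mm apart (outside-to-outside) with their front faces coplanar on the −y side. 8 rungs, each 48 mm deep and 24 mm tall, span between the inner faces of the rails, front faces flush with the rails. The lowest rung's underside is at z = 161 mm and rungs are spaced 316 mm apart (underside to underside).


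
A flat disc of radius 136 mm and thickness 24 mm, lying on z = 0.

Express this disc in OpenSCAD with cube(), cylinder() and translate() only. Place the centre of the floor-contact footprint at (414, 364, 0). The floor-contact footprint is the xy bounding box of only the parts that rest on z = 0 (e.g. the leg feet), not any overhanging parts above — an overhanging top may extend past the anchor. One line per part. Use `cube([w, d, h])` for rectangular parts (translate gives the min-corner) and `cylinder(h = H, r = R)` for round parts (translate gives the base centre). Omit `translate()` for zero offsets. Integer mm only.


translate([414, 364, 0]) cylinder(h = 24, r = 136);


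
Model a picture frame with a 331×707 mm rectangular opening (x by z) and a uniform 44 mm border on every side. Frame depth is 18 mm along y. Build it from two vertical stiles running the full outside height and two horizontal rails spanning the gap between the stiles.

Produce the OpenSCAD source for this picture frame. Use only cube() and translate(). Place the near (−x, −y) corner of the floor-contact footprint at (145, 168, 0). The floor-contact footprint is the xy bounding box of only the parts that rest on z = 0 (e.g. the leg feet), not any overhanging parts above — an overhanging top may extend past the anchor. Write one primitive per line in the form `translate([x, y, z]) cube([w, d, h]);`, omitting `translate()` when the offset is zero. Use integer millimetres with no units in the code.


translate([145, 168, 0]) cube([44, 18, 795]);
translate([520, 168, 0]) cube([44, 18, 795]);
translate([189, 168, 0]) cube([331, 18, 44]);
translate([189, 168, 751]) cube([331, 18, 44]);


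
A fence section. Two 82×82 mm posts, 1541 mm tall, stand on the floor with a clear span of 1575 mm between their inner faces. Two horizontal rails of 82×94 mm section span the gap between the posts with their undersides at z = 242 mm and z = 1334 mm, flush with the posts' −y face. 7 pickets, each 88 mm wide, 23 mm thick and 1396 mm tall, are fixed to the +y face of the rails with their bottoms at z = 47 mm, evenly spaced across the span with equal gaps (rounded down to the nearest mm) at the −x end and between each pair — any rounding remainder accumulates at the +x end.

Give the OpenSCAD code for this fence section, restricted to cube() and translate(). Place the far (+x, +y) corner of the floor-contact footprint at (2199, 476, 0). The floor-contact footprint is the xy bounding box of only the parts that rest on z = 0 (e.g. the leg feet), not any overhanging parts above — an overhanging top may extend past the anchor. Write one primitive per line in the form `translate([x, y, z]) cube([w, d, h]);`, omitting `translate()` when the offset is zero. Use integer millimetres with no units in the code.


translate([460, 394, 0]) cube([82, 82, 1541]);
translate([2117, 394, 0]) cube([82, 82, 1541]);
translate([542, 394, 242]) cube([1575, 82, 94]);
translate([542, 394, 1334]) cube([1575, 82, 94]);
translate([661, 476, 47]) cube([88, 23, 1396]);
translate([868, 476, 47]) cube([88, 23, 1396]);
translate([1075, 476, 47]) cube([88, 23, 1396]);
translate([1282, 476, 47]) cube([88, 23, 1396]);
translate([1489, 476, 47]) cube([88, 23, 1396]);
translate([1696, 476, 47]) cube([88, 23, 1396]);
translate([1903, 476, 47]) cube([88, 23, 1396]);


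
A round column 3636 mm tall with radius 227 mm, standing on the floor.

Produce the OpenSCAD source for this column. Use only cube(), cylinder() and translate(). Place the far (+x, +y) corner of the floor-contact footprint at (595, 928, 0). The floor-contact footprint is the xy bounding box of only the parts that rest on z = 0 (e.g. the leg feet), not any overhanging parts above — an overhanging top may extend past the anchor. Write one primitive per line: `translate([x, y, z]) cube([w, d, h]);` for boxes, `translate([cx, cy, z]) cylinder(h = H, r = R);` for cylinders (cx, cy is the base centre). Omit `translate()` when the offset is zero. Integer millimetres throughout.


translate([368, 701, 0]) cylinder(h = 3636, r = 227);


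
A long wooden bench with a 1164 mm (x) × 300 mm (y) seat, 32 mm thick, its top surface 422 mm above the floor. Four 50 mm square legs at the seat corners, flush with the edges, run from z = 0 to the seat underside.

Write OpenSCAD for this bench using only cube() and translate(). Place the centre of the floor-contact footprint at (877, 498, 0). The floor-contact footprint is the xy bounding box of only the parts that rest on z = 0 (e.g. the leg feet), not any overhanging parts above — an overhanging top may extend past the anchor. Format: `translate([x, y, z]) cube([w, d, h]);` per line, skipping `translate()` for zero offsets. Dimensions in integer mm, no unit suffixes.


// leg_h = 422 − 32 = 390
translate([295, 348, 390]) cube([1164, 300, 32]);
translate([295, 348, 0]) cube([50, 50, 390]);
translate([295, 598, 0]) cube([50, 50, 390]);
translate([1409, 348, 0]) cube([50, 50, 390]);
translate([1409, 598, 0]) cube([50, 50, 390]);


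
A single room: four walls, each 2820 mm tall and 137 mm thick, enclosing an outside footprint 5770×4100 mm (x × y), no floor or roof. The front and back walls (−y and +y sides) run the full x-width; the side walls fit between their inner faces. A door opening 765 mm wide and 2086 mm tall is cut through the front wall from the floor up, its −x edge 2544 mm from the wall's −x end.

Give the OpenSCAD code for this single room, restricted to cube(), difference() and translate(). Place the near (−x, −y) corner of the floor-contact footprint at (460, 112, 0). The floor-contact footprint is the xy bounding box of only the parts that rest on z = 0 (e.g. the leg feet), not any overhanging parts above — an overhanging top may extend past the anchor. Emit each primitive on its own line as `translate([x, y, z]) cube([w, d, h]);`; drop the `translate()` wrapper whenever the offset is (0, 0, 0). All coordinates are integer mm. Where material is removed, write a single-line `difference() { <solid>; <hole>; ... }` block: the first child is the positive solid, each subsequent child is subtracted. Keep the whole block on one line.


difference() { translate([460, 112, 0]) cube([5770, 137, 2820]); translate([3004, 112, 0]) cube([765, 137, 2086]); }
translate([460, 4075, 0]) cube([5770, 137, 2820]);
translate([460, 249, 0]) cube([137, 3826, 2820]);
translate([6093, 249, 0]) cube([137, 3826, 2820]);


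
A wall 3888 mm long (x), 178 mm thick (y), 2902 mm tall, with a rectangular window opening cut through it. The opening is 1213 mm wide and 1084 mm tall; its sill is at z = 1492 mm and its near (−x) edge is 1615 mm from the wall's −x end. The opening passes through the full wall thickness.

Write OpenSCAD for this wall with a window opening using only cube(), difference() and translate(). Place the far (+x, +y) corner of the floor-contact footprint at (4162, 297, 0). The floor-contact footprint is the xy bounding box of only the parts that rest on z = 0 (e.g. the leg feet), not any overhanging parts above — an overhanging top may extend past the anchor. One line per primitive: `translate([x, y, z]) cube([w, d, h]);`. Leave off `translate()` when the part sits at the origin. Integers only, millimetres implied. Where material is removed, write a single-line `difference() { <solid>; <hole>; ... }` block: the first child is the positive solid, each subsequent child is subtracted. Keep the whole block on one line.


difference() { translate([274, 119, 0]) cube([3888, 178, 2902]); translate([1889, 119, 1492]) cube([1213, 178, 1084]); }


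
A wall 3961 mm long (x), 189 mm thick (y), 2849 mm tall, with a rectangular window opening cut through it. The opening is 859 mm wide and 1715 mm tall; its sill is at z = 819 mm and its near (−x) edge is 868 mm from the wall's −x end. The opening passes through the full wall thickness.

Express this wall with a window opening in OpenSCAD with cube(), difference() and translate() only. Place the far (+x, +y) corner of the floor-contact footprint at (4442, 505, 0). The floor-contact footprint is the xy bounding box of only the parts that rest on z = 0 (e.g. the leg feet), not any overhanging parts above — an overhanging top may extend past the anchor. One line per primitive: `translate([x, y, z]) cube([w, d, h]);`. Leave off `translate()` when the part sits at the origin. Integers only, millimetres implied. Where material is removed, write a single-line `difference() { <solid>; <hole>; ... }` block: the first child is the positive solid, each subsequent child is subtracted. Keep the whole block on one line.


difference() { translate([481, 316, 0]) cube([3961, 189, 2849]); translate([1349, 316, 819]) cube([859, 189, 1715]); }


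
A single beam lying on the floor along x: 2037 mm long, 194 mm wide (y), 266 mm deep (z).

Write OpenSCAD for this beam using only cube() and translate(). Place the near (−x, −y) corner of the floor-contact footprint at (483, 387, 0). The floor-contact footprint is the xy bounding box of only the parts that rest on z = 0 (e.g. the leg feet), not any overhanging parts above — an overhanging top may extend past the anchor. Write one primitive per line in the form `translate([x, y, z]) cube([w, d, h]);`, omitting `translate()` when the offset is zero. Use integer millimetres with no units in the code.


translate([483, 387, 0]) cube([2037, 194, 266]);


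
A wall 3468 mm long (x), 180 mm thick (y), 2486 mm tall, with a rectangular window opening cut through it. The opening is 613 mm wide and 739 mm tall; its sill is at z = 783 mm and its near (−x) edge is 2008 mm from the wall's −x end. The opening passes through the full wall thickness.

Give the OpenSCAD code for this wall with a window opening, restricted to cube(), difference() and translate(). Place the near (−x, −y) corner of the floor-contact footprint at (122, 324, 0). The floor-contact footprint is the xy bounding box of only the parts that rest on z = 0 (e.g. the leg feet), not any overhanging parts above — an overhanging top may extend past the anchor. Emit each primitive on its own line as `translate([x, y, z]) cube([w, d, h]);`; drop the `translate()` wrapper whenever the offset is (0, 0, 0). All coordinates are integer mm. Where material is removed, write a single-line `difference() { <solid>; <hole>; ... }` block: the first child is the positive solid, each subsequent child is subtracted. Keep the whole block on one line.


difference() { translate([122, 324, 0]) cube([3468, 180, 2486]); translate([2130, 324, 783]) cube([613, 180, 739]); }


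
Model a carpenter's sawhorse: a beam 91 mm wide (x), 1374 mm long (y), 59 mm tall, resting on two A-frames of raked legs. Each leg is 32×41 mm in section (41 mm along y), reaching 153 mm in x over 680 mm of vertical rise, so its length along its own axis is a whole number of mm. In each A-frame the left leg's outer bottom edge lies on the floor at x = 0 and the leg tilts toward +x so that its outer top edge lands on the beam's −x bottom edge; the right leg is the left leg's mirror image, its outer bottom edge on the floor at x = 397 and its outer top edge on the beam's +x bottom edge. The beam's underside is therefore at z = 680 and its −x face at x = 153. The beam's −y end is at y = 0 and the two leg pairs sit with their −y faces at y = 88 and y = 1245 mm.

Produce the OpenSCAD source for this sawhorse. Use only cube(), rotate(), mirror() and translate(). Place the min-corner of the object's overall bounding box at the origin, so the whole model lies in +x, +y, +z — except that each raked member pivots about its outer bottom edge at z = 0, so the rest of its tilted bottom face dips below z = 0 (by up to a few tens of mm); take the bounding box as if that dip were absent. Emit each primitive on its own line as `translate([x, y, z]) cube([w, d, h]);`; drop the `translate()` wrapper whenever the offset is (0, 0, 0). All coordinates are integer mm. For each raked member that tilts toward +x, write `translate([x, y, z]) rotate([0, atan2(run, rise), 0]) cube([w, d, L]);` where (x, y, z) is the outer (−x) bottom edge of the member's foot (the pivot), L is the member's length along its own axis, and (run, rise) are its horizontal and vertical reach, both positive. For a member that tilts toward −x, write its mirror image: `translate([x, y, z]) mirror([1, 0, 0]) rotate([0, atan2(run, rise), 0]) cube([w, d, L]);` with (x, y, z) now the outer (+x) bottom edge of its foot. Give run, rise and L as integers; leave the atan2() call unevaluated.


translate([153, 0, 680]) cube([91, 1374, 59]);
translate([0, 88, 0]) rotate([0, atan2(153, 680), 0]) cube([32, 41, 697]);
translate([397, 88, 0]) mirror([1, 0, 0]) rotate([0, atan2(153, 680), 0]) cube([32, 41, 697]);
translate([0, 1245, 0]) rotate([0, atan2(153, 680), 0]) cube([32, 41, 697]);
translate([397, 1245, 0]) mirror([1, 0, 0]) rotate([0, atan2(153, 680), 0]) cube([32, 41, 697]);


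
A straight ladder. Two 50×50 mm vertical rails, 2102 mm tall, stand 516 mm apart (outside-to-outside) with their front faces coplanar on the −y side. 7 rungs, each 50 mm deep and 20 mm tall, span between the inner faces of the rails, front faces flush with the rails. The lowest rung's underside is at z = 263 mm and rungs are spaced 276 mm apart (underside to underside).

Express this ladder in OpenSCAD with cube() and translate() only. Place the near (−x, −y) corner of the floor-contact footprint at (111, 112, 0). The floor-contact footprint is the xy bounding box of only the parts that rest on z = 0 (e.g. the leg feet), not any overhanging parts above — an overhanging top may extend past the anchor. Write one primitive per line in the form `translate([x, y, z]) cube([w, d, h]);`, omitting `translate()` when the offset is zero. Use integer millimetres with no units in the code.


// rung span = 516 - 2*50 = 416
// rung[k] z = 263 + k*276
translate([111, 112, 0]) cube([50, 50, 2102]);
translate([577, 112, 0]) cube([50, 50, 2102]);
translate([161, 112, 263]) cube([416, 50, 20]);
translate([161, 112, 539]) cube([416, 50, 20]);
translate([161, 112, 815]) cube([416, 50, 20]);
translate([161, 112, 1091]) cube([416, 50, 20]);
translate([161, 112, 1367]) cube([416, 50, 20]);
translate([161, 112, 1643]) cube([416, 50, 20]);
translate([161, 112, 1919]) cube([416, 50, 20]);


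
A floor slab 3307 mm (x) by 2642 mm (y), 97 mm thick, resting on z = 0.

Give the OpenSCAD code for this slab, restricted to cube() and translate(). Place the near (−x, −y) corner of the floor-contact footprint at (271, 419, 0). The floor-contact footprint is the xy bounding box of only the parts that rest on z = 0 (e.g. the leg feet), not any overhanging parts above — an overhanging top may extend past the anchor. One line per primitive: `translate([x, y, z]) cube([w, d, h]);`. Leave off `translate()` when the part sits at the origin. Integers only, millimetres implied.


translate([271, 419, 0]) cube([3307, 2642, 97]);


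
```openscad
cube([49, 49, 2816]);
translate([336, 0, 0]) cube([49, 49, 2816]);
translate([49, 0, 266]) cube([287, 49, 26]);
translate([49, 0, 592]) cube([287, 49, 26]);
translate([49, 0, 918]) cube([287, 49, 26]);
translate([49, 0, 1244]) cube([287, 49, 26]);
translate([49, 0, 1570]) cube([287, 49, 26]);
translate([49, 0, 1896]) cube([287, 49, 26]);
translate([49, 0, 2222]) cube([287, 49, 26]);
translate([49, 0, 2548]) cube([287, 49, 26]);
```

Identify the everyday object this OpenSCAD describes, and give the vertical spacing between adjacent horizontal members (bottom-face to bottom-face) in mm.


A ladder. The rung spacing is 326 mm.

Two tall 49×49 posts with 8 short bars between them — a ladder. Adjacent rungs sit at z = 266 and z = 592, so the spacing is 592 − 266 = 326 mm.


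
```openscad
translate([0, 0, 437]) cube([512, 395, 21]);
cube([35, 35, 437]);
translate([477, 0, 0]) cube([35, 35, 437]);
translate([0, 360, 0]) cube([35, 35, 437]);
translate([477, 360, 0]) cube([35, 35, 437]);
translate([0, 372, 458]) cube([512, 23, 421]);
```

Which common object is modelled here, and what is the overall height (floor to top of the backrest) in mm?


A chair. The overall height is 879 mm.

A slab on four corner posts with a tall panel at the back — a chair. The seat slab sits at z = 437 with thickness 21, and the 421 mm backrest starts at the seat top, so the overall height is 437 + 21 + 421 = 879 mm.


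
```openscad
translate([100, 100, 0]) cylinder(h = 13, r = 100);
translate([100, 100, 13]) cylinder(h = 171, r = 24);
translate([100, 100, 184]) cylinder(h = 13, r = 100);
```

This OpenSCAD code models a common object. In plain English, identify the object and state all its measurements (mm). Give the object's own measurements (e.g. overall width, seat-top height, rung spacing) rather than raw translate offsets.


A spool: two coaxial disc flanges of radius 100 mm and thickness 13 mm, joined by a core cylinder of radius 24 mm and height 171 mm. The lower flange rests on z = 0 and the three cylinders share a vertical axis.


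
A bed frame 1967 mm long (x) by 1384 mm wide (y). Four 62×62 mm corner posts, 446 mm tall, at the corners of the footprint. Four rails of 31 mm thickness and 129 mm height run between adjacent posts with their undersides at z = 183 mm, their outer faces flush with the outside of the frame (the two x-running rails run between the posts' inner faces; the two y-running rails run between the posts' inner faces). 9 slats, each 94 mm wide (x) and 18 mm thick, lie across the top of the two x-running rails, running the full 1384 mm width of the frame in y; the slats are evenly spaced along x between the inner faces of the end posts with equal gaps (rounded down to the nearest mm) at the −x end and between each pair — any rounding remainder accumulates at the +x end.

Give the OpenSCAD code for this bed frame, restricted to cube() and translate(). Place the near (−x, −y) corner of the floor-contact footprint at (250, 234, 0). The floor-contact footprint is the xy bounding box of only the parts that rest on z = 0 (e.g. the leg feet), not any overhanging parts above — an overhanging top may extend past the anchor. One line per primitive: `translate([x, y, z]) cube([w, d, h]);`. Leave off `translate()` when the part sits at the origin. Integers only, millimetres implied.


translate([250, 234, 0]) cube([62, 62, 446]);
translate([250, 1556, 0]) cube([62, 62, 446]);
translate([2155, 234, 0]) cube([62, 62, 446]);
translate([2155, 1556, 0]) cube([62, 62, 446]);
translate([312, 234, 183]) cube([1843, 31, 129]);
translate([312, 1587, 183]) cube([1843, 31, 129]);
translate([250, 296, 183]) cube([31, 1260, 129]);
translate([2186, 296, 183]) cube([31, 1260, 129]);
translate([411, 234, 312]) cube([94, 1384, 18]);
translate([604, 234, 312]) cube([94, 1384, 18]);
translate([797, 234, 312]) cube([94, 1384, 18]);
translate([990, 234, 312]) cube([94, 1384, 18]);
translate([1183, 234, 312]) cube([94, 1384, 18]);
translate([1376, 234, 312]) cube([94, 1384, 18]);
translate([1569, 234, 312]) cube([94, 1384, 18]);
translate([1762, 234, 312]) cube([94, 1384, 18]);
translate([1955, 234, 312]) cube([94, 1384, 18]);


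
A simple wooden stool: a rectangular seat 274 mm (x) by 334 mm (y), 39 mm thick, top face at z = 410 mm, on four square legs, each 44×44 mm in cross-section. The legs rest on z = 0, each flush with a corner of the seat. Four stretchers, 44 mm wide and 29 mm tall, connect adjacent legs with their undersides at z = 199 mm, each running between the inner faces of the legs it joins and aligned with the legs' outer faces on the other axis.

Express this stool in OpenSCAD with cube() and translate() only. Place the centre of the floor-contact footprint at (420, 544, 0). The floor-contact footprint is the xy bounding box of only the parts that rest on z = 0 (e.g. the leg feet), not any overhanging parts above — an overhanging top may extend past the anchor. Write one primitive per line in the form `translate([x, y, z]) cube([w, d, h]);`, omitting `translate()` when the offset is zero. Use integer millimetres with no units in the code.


translate([283, 377, 371]) cube([274, 334, 39]);
translate([283, 377, 0]) cube([44, 44, 371]);
translate([513, 377, 0]) cube([44, 44, 371]);
translate([283, 667, 0]) cube([44, 44, 371]);
translate([513, 667, 0]) cube([44, 44, 371]);
translate([327, 377, 199]) cube([186, 44, 29]);
translate([327, 667, 199]) cube([186, 44, 29]);
translate([283, 421, 199]) cube([44, 246, 29]);
translate([513, 421, 199]) cube([44, 246, 29]);


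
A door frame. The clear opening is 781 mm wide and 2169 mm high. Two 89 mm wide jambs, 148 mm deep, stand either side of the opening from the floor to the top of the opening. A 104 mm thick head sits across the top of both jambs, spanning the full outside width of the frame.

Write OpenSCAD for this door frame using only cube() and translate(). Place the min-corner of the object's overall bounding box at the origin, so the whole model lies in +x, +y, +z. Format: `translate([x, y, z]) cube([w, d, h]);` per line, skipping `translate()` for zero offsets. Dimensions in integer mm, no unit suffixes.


cube([89, 148, 2169]);
translate([870, 0, 0]) cube([89, 148, 2169]);
translate([0, 0, 2169]) cube([959, 148, 104]);


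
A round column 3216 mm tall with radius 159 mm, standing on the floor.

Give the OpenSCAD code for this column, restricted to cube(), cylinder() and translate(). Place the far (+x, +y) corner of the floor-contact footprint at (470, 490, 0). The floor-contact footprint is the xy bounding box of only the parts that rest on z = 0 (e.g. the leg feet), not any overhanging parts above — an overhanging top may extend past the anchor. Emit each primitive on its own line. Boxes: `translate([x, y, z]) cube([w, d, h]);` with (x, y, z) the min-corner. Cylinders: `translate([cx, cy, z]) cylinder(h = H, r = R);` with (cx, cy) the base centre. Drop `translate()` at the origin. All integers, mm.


translate([311, 331, 0]) cylinder(h = 3216, r = 159);


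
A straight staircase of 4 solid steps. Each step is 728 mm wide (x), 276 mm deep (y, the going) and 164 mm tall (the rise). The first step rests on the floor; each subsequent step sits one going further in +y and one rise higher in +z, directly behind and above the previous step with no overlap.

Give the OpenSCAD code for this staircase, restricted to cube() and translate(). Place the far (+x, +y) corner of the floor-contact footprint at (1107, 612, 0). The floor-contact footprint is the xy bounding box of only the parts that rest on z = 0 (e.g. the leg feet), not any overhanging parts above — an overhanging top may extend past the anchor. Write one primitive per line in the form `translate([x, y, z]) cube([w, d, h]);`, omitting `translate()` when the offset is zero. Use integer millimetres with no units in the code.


translate([379, 336, 0]) cube([728, 276, 164]);
translate([379, 612, 164]) cube([728, 276, 164]);
translate([379, 888, 328]) cube([728, 276, 164]);
translate([379, 1164, 492]) cube([728, 276, 164]);
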